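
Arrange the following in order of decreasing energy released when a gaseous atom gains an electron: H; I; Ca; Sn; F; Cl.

Cl > F > I > Sn > H > Ca

H is in period 1, group 1; F is in period 2, group 17; Cl is in period 3, group 17; Ca is in period 4, group 2; Sn is in period 5, group 14; I is in period 5, group 17.
Adding an electron releases more energy for atoms nearer the top right (short of the noble gases).
These span different periods and groups, so the two trends combine.
H > Ca: the two effects oppose for this pair; the down-group effect wins (73 vs 2 kJ/mol).
Sn > H: period and group pull opposite ways; the across-period shift dominates (107 vs 73 kJ/mol).
I > Sn: both are in period 5; the period trend gives I the larger value.
F > I: F sits above I in group 17, so the down-group effect alone puts F higher.
Cl > F: this pair runs against the simple trend — see the exception note.
Note the exception: Cl has a higher electron affinity than F, contrary to the simple trend — F's small 2p subshell makes the incoming electron feel strong e⁻–e⁻ repulsion, so Cl actually releases more energy on gaining an electron.
Approximate values (kJ/mol): H 73, F 328, Cl 349, Ca 2, Sn 107, I 295.
So from highest to lowest: Cl > F > I > Sn > H > Ca.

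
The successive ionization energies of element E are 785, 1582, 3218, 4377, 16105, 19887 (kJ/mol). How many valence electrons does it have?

4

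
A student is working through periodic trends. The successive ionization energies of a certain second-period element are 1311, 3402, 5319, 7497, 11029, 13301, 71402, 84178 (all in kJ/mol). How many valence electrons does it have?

Look for the largest jump between consecutive ionization energies: IE7/IE6 ≈ 5.4, far larger than any earlier ratio.
That jump marks the point where a core electron is being removed. So the atom has 6 valence electrons.

6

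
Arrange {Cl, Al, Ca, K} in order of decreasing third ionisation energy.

After 2 electrons have been removed, what remains? Cl²⁺ still has 5 valence electrons; Al²⁺ still has 1 valence electron; Ca²⁺ is the bare [Ar] core; K²⁺ is already 1 electron into the core.
Breaking into a closed-shell core is much more expensive than removing a leftover valence electron — K and Ca have the largest IE_3 here.
Valence configurations: Cl²⁺ [Ne]3s²3p³, Al²⁺ [Ne]3s¹.
The numbers (kJ/mol): Cl 3822, Al 2745, Ca 4912, K 4420.
Overall IE_3 order: Al < Cl < K < Ca.

Ca > K > Cl > Al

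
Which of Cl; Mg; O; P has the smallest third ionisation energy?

IE_3 is the cost of taking one more electron from the +2 cation: Cl²⁺ still has 5 valence electrons; Mg²⁺ is the bare [Ne] core; O²⁺ still has 4 valence electrons; P²⁺ still has 3 valence electrons.
Core electrons are held far more tightly than valence electrons, so Mg tops the IE_3 order.
Valence configurations: Cl²⁺ [Ne]3s²3p³, O²⁺ [He]2s²2p², P²⁺ [Ne]3s²3p¹.
Tabulated IE_3 (kJ/mol): Cl 3822, Mg 7733, O 5300, P 2914.
Hence IE_3: P < Cl < O < Mg.

P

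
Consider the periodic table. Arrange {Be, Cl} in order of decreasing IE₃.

The third ionization energy removes an electron from the +2 ion. For each element: Be²⁺ is the bare [He] core; Cl²⁺ still has 5 valence electrons.
Pulling an electron out of a noble-gas core costs far more than removing a remaining valence electron, so Be sits at the high end of IE_3.
Approximate IE_3 values (kJ/mol): Be 14849, Cl 3822.
Putting it together, IE_3: Cl < Be.

Be, Cl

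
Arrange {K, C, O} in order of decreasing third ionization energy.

IE_3 is the cost of taking one more electron from the +2 cation: K²⁺ is already 1 electron into the core; C²⁺ still has 2 valence electrons; O²⁺ still has 4 valence electrons.
Usually core removal costs more than valence removal, but here the competition is close: a tightly held n=2 valence electron can cost more to remove than an n=3 core electron, so the actual values have to decide it.
Valence configurations: C²⁺ [He]2s², O²⁺ [He]2s²2p².
Approximate IE_3 values (kJ/mol): K 4420, C 4620, O 5300.
So the third ionization energies run K < C < O.

O > C > K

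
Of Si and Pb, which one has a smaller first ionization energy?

Si is in period 3, group 14; Pb is in period 6, group 14.
Removing the outermost electron gets harder across a period and easier down a group.
All are in group 14, so first ionization energy increases up the group.
So Pb has the smaller first ionization energy (Pb < Si).

Pb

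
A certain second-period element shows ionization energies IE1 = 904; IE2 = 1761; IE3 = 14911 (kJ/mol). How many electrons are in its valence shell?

2

Look for the largest jump between consecutive ionization energies: IE3/IE2 ≈ 8.5, far larger than any earlier ratio.
That jump marks the point where a core electron is being removed. So the atom has 2 valence electrons.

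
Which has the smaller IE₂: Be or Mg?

After 1 electron has been removed, what remains? Be⁺ still has 1 valence electron; Mg⁺ still has 1 valence electron.
All are still removing valence electrons, so compare the +1 ions as you would atoms: IE_2 generally rises across a period (higher Z_eff) and falls down a group (larger shell), subject to the usual subshell exceptions.
Valence configurations: Be⁺ [He]2s¹, Mg⁺ [Ne]3s¹.
Tabulated IE_2 (kJ/mol): Be 1757, Mg 1451.
Putting it together, IE_2: Mg < Be.

Mg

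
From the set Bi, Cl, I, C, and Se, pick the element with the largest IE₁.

Across a period the outer electron is held more tightly (higher IE₁); down a group it sits in a higher shell, more shielded, and comes off more easily.
Here both period and group differ, so the two effects have to be weighed against each other.
Se > Bi: relative to Bi, both the across-period and down-group shifts push Se's first ionization energy up.
I > Se: period and group pull opposite ways; the across-period shift dominates (1008 vs 941 kJ/mol).
C > I: period and group pull opposite ways; the down-group shift dominates (1086 vs 1008 kJ/mol).
Cl > C: period and group pull opposite ways; the across-period shift dominates (1251 vs 1086 kJ/mol).
For reference (kJ/mol): C 1086, Cl 1251, Se 941, I 1008, Bi 703.
The largest IE₁ among these belongs to Cl.

Cl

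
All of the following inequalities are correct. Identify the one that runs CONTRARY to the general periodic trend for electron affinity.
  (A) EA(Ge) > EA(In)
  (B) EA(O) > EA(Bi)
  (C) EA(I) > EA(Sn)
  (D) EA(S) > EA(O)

(D)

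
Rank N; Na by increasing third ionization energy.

N, Na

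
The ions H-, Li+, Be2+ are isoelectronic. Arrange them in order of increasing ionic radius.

All of these have 2 electrons, so size is governed by nuclear charge alone: the more protons, the stronger the pull on the same electron cloud, and the smaller the ion.
Nuclear charges: Be2+ (Z=4), Li+ (Z=3), H- (Z=1).
Smallest to largest: Be2+ < Li+ < H-.

Be2+, Li+, H-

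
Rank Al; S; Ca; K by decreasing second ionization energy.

The second ionization energy removes an electron from the +1 ion. For each element: Al⁺ still has 2 valence electrons; S⁺ still has 5 valence electrons; Ca⁺ still has 1 valence electron; K⁺ is the bare [Ar] core.
Breaking into a closed-shell core is much more expensive than removing a leftover valence electron — K has the largest IE_2 here.
Valence configurations: Al⁺ [Ne]3s², S⁺ [Ne]3s²3p³, Ca⁺ [Ar]4s¹.
Tabulated IE_2 (kJ/mol): Al 1817, S 2252, Ca 1145, K 3052.
Overall IE_2 order: Ca < Al < S < K.

K > S > Al > Ca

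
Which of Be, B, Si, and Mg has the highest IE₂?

Consider each +1 ion: Be⁺ still has 1 valence electron; B⁺ still has 2 valence electrons; Si⁺ still has 3 valence electrons; Mg⁺ still has 1 valence electron.
All are still removing valence electrons, so compare the +1 ions as you would atoms: IE_2 generally rises across a period (higher Z_eff) and falls down a group (larger shell), subject to the usual subshell exceptions.
Valence configurations: Be⁺ [He]2s¹, B⁺ [He]2s², Si⁺ [Ne]3s²3p¹, Mg⁺ [Ne]3s¹.
Tabulated IE_2 (kJ/mol): Be 1757, B 2427, Si 1577, Mg 1451.
Overall IE_2 order: Mg < Si < Be < B.

B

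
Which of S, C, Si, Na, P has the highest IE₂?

After 1 electron has been removed, what remains? S⁺ still has 5 valence electrons; C⁺ still has 3 valence electrons; Si⁺ still has 3 valence electrons; Na⁺ is the bare [Ne] core; P⁺ still has 4 valence electrons.
Pulling an electron out of a noble-gas core costs far more than removing a remaining valence electron, so Na sits at the high end of IE_2.
Valence configurations: S⁺ [Ne]3s²3p³, C⁺ [He]2s²2p¹, Si⁺ [Ne]3s²3p¹, P⁺ [Ne]3s²3p².
Tabulated IE_2 (kJ/mol): S 2252, C 2353, Si 1577, Na 4562, P 1907.
So the second ionization energies run Si < P < S < C < Na.

Na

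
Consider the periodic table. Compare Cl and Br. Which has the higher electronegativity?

Electronegativity increases across a period and decreases down a group, tracking effective nuclear charge and atomic size.
All are in group 17, so electronegativity increases up the group.
So Cl has the higher electronegativity (Cl > Br).

Cl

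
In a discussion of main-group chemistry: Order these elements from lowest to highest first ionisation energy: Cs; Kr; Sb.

Cs < Sb < Kr

Kr is in period 4, group 18; Sb is in period 5, group 15; Cs is in period 6, group 1.
First ionization energy rises across a period (greater Z_eff holds electrons more tightly) and falls down a group (valence electrons are farther from the nucleus).
Here both period and group differ, so the two effects have to be weighed against each other.
Sb > Cs: both effects reinforce here, so Sb is clearly the higher of the two.
Kr > Sb: both effects reinforce here, so Kr is clearly the higher of the two.
Approximate values (kJ/mol): Kr 1351, Sb 831, Cs 376.
So from lowest to highest: Cs < Sb < Kr.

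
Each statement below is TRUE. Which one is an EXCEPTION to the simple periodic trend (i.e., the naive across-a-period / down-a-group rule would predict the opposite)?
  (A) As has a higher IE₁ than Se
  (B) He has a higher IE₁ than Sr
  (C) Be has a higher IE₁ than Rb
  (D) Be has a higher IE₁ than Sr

The general trend: IE₁ increases across a period and decreases down a group.
(A) As (period 4, group 15) vs Se (period 4, group 16): the stated order contradicts the simple trend.
(B) He (period 1, group 18) vs Sr (period 5, group 2): the stated order agrees with the simple trend.
(C) Be (period 2, group 2) vs Rb (period 5, group 1): the stated order agrees with the simple trend.
(D) Be (period 2, group 2) vs Sr (period 5, group 2): the stated order agrees with the simple trend.
The exception is (A): Se (4p⁴) ionizes more easily than half-filled As (4p³).

(A)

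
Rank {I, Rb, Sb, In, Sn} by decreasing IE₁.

Rb is in period 5, group 1; In is in period 5, group 13; Sn is in period 5, group 14; Sb is in period 5, group 15; I is in period 5, group 17.
IE₁ increases left→right with effective nuclear charge and decreases top→bottom as the valence shell moves farther out.
All lie in period 5, so first ionization energy increases left to right.
So from highest to lowest: I > Sb > Sn > In > Rb.

I > Sb > Sn > In > Rb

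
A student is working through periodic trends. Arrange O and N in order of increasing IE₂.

N < O

IE_2 is the cost of taking one more electron from the +1 cation: O⁺ still has 5 valence electrons; N⁺ still has 4 valence electrons.
All are still removing valence electrons, so compare the +1 ions as you would atoms: IE_2 generally rises across a period (higher Z_eff) and falls down a group (larger shell), subject to the usual subshell exceptions.
Valence configurations: O⁺ [He]2s²2p³, N⁺ [He]2s²2p².
The numbers (kJ/mol): O 3388, N 2856.
Putting it together, IE_2: N < O.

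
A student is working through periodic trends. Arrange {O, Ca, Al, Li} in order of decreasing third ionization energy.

Li, O, Ca, Al

After 2 electrons have been removed, what remains? O²⁺ still has 4 valence electrons; Ca²⁺ is the bare [Ar] core; Al²⁺ still has 1 valence electron; Li²⁺ is already 1 electron into the core.
Usually core removal costs more than valence removal, but here the competition is close: a tightly held n=2 valence electron can cost more to remove than an n=3 core electron, so the actual values have to decide it.
Valence configurations: O²⁺ [He]2s²2p², Al²⁺ [Ne]3s¹.
Tabulated IE_3 (kJ/mol): O 5300, Ca 4912, Al 2745, Li 11815.
Putting it together, IE_3: Al < Ca < O < Li.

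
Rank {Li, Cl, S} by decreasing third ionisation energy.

Li, Cl, S

After 2 electrons have been removed, what remains? Li²⁺ is already 1 electron into the core; Cl²⁺ still has 5 valence electrons; S²⁺ still has 4 valence electrons.
Core electrons are held far more tightly than valence electrons, so Li tops the IE_3 order.
Valence configurations: Cl²⁺ [Ne]3s²3p³, S²⁺ [Ne]3s²3p².
Approximate IE_3 values (kJ/mol): Li 11815, Cl 3822, S 3357.
Putting it together, IE_3: S < Cl < Li.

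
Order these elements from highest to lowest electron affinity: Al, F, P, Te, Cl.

Cl, F, Te, P, Al

F is in period 2, group 17; Al is in period 3, group 13; P is in period 3, group 15; Cl is in period 3, group 17; Te is in period 5, group 16.
Adding an electron releases more energy for atoms nearer the top right (short of the noble gases).
Neither a single period nor a single group — weigh both effects.
P > Al: both are in period 3; the period trend gives P the larger value.
Te > P: the two effects oppose for this pair; the across-period effect wins (190 vs 72 kJ/mol).
F > Te: both effects reinforce here, so F is clearly the higher of the two.
Cl > F: this pair runs against the simple trend — see the exception note.
Note the exception: Cl has a higher electron affinity than F, contrary to the simple trend — F's small 2p subshell makes the incoming electron feel strong e⁻–e⁻ repulsion, so Cl actually releases more energy on gaining an electron.
Approximate values (kJ/mol): F 328, Al 42, P 72, Cl 349, Te 190.
So from highest to lowest: Cl > F > Te > P > Al.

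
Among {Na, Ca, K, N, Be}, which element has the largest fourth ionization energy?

Be

Consider each +3 ion: Na³⁺ is already 2 electrons into the core; Ca³⁺ is already 1 electron into the core; K³⁺ is already 2 electrons into the core; N³⁺ still has 2 valence electrons; Be³⁺ is already 1 electron into the core.
Usually core removal costs more than valence removal, but here the competition is close: a tightly held n=2 valence electron can cost more to remove than an n=3 core electron, so the actual values have to decide it.
Tabulated IE_4 (kJ/mol): Na 9543, Ca 6491, K 5877, N 7475, Be 21007.
So the fourth ionization energies run K < Ca < N < Na < Be.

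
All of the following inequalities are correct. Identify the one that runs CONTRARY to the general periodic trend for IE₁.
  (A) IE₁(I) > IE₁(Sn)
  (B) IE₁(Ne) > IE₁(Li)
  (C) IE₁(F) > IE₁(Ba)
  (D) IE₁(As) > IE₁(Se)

(D)

The general trend: IE₁ increases across a period and decreases down a group.
(A) I (period 5, group 17) vs Sn (period 5, group 14): the stated order agrees with the simple trend.
(B) Ne (period 2, group 18) vs Li (period 2, group 1): the stated order agrees with the simple trend.
(C) F (period 2, group 17) vs Ba (period 6, group 2): the stated order agrees with the simple trend.
(D) As (period 4, group 15) vs Se (period 4, group 16): the stated order contradicts the simple trend.
The exception is (D): Se (4p⁴) ionizes more easily than half-filled As (4p³).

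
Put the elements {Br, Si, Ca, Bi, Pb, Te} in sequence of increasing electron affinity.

Ca, Pb, Bi, Si, Te, Br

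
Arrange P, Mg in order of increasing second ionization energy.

The second ionization energy removes an electron from the +1 ion. For each element: P⁺ still has 4 valence electrons; Mg⁺ still has 1 valence electron.
All are still removing valence electrons, so compare the +1 ions as you would atoms: IE_2 generally rises across a period (higher Z_eff) and falls down a group (larger shell), subject to the usual subshell exceptions.
Valence configurations: P⁺ [Ne]3s²3p², Mg⁺ [Ne]3s¹.
Approximate IE_2 values (kJ/mol): P 1907, Mg 1451.
Overall IE_2 order: Mg < P.

Mg < P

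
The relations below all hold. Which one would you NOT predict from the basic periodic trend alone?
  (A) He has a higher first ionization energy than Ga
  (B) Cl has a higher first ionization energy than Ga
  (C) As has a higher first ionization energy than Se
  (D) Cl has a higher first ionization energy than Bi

(C)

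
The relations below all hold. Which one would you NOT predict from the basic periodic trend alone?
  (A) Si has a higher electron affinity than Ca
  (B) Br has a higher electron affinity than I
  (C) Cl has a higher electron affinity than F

The general trend: electron affinity increases across a period and decreases down a group.
(A) Si (period 3, group 14) vs Ca (period 4, group 2): the stated order agrees with the simple trend.
(B) Br (period 4, group 17) vs I (period 5, group 17): the stated order agrees with the simple trend.
(C) Cl (period 3, group 17) vs F (period 2, group 17): the stated order contradicts the simple trend.
The exception is (C): F's small 2p subshell makes the incoming electron feel strong e⁻–e⁻ repulsion, so Cl actually releases more energy on gaining an electron.

(C)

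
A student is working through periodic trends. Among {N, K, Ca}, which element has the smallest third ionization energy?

K

Consider each +2 ion: N²⁺ still has 3 valence electrons; K²⁺ is already 1 electron into the core; Ca²⁺ is the bare [Ar] core.
Usually core removal costs more than valence removal, but here the competition is close: a tightly held n=2 valence electron can cost more to remove than an n=3 core electron, so the actual values have to decide it.
Tabulated IE_3 (kJ/mol): N 4578, K 4420, Ca 4912.
Hence IE_3: K < N < Ca.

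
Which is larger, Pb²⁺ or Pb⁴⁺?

Pb²⁺

Both ions have Z = 82 protons, but Pb⁴⁺ has lost more electrons, so its remaining electrons feel a larger effective nuclear charge per electron and are pulled in more tightly.
Higher positive charge → smaller ion, so Pb²⁺ > Pb⁴⁺.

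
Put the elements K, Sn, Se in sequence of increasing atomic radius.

K is in period 4, group 1; Se is in period 4, group 16; Sn is in period 5, group 14.
Across a period the added protons contract the valence shell; down a group each new principal shell makes the atom larger.
These span different periods and groups, so the two trends combine.
Sn > Se: both effects reinforce here, so Sn is clearly the larger of the two.
K > Sn: the two effects oppose for this pair; the across-period effect wins (196 vs 140 pm).
For reference (pm): K 196, Se 116, Sn 140.
So from smallest to largest: Se < Sn < K.

Se < Sn < K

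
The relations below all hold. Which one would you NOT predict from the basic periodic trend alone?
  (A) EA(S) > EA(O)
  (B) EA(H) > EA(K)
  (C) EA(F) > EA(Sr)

The general trend: electron affinity increases across a period and decreases down a group.
(A) S (period 3, group 16) vs O (period 2, group 16): the stated order contradicts the simple trend.
(B) H (period 1, group 1) vs K (period 4, group 1): the stated order agrees with the simple trend.
(C) F (period 2, group 17) vs Sr (period 5, group 2): the stated order agrees with the simple trend.
The exception is (A): the compact 2p subshell of O repels the added electron more than S's larger 3p does.

(A)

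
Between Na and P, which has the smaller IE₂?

After 1 electron has been removed, what remains? Na⁺ is the bare [Ne] core; P⁺ still has 4 valence electrons.
Pulling an electron out of a noble-gas core costs far more than removing a remaining valence electron, so Na sits at the high end of IE_2.
The numbers (kJ/mol): Na 4562, P 1907.
So the second ionization energies run P < Na.

P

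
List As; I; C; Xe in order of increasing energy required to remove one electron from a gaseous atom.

C is in period 2, group 14; As is in period 4, group 15; I is in period 5, group 17; Xe is in period 5, group 18.
IE₁ increases left→right with effective nuclear charge and decreases top→bottom as the valence shell moves farther out.
Here both period and group differ, so the two effects have to be weighed against each other.
I > As: period and group pull opposite ways; the across-period shift dominates (1008 vs 947 kJ/mol).
C > I: period and group pull opposite ways; the down-group shift dominates (1086 vs 1008 kJ/mol).
Xe > C: the two effects oppose for this pair; the across-period effect wins (1170 vs 1086 kJ/mol).
Tabulated first ionization energy (kJ/mol): C 1086, As 947, I 1008, Xe 1170.
So from lowest to highest: As < I < C < Xe.

As, I, C, Xe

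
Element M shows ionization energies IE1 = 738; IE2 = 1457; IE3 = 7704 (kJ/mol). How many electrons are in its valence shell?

Look for the largest jump between consecutive ionization energies: IE3/IE2 ≈ 5.3, far larger than any earlier ratio.
That jump marks the point where a core electron is being removed. So the atom has 2 valence electrons.

2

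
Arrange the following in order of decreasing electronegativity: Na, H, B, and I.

H is in period 1, group 1; B is in period 2, group 13; Na is in period 3, group 1; I is in period 5, group 17.
Atoms toward the upper right of the periodic table pull bonding electrons most strongly.
Here both period and group differ, so the two effects have to be weighed against each other.
B > Na: relative to Na, both the across-period and down-group shifts push B's electronegativity up.
H > B: the two effects oppose for this pair; the down-group effect wins (2.20 vs 2.04).
I > H: period and group pull opposite ways; the across-period shift dominates (2.66 vs 2.20).
Approximate values (Pauling): H 2.20, B 2.04, Na 0.93, I 2.66.
So from highest to lowest: I > H > B > Na.

I, H, B, Na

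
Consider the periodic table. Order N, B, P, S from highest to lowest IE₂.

N, B, S, P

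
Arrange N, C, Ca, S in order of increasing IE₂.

Ca < S < C < N

After 1 electron has been removed, what remains? N⁺ still has 4 valence electrons; C⁺ still has 3 valence electrons; Ca⁺ still has 1 valence electron; S⁺ still has 5 valence electrons.
All are still removing valence electrons, so compare the +1 ions as you would atoms: IE_2 generally rises across a period (higher Z_eff) and falls down a group (larger shell), subject to the usual subshell exceptions.
Valence configurations: N⁺ [He]2s²2p², C⁺ [He]2s²2p¹, Ca⁺ [Ar]4s¹, S⁺ [Ne]3s²3p³.
Tabulated IE_2 (kJ/mol): N 2856, C 2353, Ca 1145, S 2252.
So the second ionization energies run Ca < S < C < N.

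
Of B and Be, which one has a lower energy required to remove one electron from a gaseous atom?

B

Be is in period 2, group 2; B is in period 2, group 13.
Removing the outermost electron gets harder across a period and easier down a group.
All lie in period 2; the across-period trend (first ionization energy increases left to right) applies, with the exception below.
Note the exception: Be has a higher first ionization energy than B, contrary to the simple trend — removing B's lone 2p electron is easier than breaking Be's filled 2s².
Approximate values (kJ/mol): Be 900, B 801.
So B has the lower energy required to remove one electron from a gaseous atom (B < Be).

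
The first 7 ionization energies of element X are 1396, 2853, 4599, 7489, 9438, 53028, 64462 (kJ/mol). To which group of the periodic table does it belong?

Group 15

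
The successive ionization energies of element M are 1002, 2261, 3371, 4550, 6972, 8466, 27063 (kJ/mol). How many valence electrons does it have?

Look for the largest jump between consecutive ionization energies: IE7/IE6 ≈ 3.2, far larger than any earlier ratio.
That jump marks the point where a core electron is being removed. So the atom has 6 valence electrons.

6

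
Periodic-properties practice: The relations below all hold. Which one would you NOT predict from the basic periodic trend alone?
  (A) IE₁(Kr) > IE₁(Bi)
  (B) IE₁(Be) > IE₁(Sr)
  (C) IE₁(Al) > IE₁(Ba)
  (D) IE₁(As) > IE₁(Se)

The general trend: first ionisation energy increases across a period and decreases down a group.
(A) Kr (period 4, group 18) vs Bi (period 6, group 15): the stated order agrees with the simple trend.
(B) Be (period 2, group 2) vs Sr (period 5, group 2): the stated order agrees with the simple trend.
(C) Al (period 3, group 13) vs Ba (period 6, group 2): the stated order agrees with the simple trend.
(D) As (period 4, group 15) vs Se (period 4, group 16): the stated order contradicts the simple trend.
The exception is (D): Se (4p⁴) ionizes more easily than half-filled As (4p³).

(D)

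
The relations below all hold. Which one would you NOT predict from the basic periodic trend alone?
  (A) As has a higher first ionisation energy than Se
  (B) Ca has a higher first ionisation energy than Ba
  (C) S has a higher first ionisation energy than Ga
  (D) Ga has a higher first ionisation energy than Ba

(A)

The general trend: first ionisation energy increases across a period and decreases down a group.
(A) As (period 4, group 15) vs Se (period 4, group 16): the stated order contradicts the simple trend.
(B) Ca (period 4, group 2) vs Ba (period 6, group 2): the stated order agrees with the simple trend.
(C) S (period 3, group 16) vs Ga (period 4, group 13): the stated order agrees with the simple trend.
(D) Ga (period 4, group 13) vs Ba (period 6, group 2): the stated order agrees with the simple trend.
The exception is (A): Se (4p⁴) ionizes more easily than half-filled As (4p³).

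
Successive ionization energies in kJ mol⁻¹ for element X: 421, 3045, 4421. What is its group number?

Look for the largest jump between consecutive ionization energies: IE2/IE1 ≈ 7.2, far larger than any earlier ratio.
That jump marks the point where a core electron is being removed. So the atom has 1 valence electron.
A main-group element with 1 valence electron is in group 1.

Group 1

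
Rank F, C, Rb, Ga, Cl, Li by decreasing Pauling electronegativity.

F > Cl > C > Ga > Li > Rb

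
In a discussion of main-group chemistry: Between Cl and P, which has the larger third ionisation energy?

Cl

After 2 electrons have been removed, what remains? Cl²⁺ still has 5 valence electrons; P²⁺ still has 3 valence electrons.
All are still removing valence electrons, so compare the +2 ions as you would atoms: IE_3 generally rises across a period (higher Z_eff) and falls down a group (larger shell), subject to the usual subshell exceptions.
Valence configurations: Cl²⁺ [Ne]3s²3p³, P²⁺ [Ne]3s²3p¹.
Approximate IE_3 values (kJ/mol): Cl 3822, P 2914.
Hence IE_3: P < Cl.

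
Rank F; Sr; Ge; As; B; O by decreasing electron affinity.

F > O > Ge > As > B > Sr

B is in period 2, group 13; O is in period 2, group 16; F is in period 2, group 17; Ge is in period 4, group 14; As is in period 4, group 15; Sr is in period 5, group 2.
EA tends to increase across a period and decrease down a group, though the pattern is less regular than for IE or radius.
Neither a single period nor a single group — weigh both effects.
B > Sr: relative to Sr, both the across-period and down-group shifts push B's electron affinity up.
As > B: period and group pull opposite ways; the across-period shift dominates (78 vs 27 kJ/mol).
Ge > As: this pair runs against the simple trend — see the exception note.
O > Ge: both effects reinforce here, so O is clearly the higher of the two.
F > O: both are in period 2; the period trend gives F the larger value.
Note the exception: Ge has a higher electron affinity than As, contrary to the simple trend — adding an electron to As's half-filled 4p³ is unfavourable, so Ge (4p²) has the more exothermic EA.
Tabulated electron affinity (kJ/mol): B 27, O 141, F 328, Ge 119, As 78, Sr 5.
So from highest to lowest: F > O > Ge > As > B > Sr.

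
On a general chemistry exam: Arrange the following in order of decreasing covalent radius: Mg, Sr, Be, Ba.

Be is in period 2, group 2; Mg is in period 3, group 2; Sr is in period 5, group 2; Ba is in period 6, group 2.
Radius decreases left→right (rising Z_eff, same n) and increases top→bottom (higher n).
All are in group 2, so atomic radius increases down the group.
So from largest to smallest: Ba > Sr > Mg > Be.

Ba > Sr > Mg > Be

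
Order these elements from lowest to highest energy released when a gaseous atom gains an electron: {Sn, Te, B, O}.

B < Sn < O < Te

EA tends to increase across a period and decrease down a group, though the pattern is less regular than for IE or radius.
These span different periods and groups, so the two trends combine.
Sn > B: period and group pull opposite ways; the across-period shift dominates (107 vs 27 kJ/mol).
O > Sn: both effects reinforce here, so O is clearly the higher of the two.
Te > O: this pair runs against the simple trend — see the exception note.
Note the exception: Te has a higher electron affinity than O, contrary to the simple trend — O's compact 2p subshell gives strong electron–electron repulsion on the added electron.
Approximate values (kJ/mol): B 27, O 141, Sn 107, Te 190.
So from lowest to highest: B < Sn < O < Te.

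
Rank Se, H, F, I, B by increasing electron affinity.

H is in period 1, group 1; B is in period 2, group 13; F is in period 2, group 17; Se is in period 4, group 16; I is in period 5, group 17.
Electron affinity generally becomes more exothermic across a period toward the halogens and less exothermic down a group.
Neither a single period nor a single group — weigh both effects.
H > B: period and group pull opposite ways; the down-group shift dominates (73 vs 27 kJ/mol).
Se > H: period and group pull opposite ways; the across-period shift dominates (195 vs 73 kJ/mol).
I > Se: the two effects oppose for this pair; the across-period effect wins (295 vs 195 kJ/mol).
F > I: they share group 17; the group trend gives F the larger value.
Approximate values (kJ/mol): H 73, B 27, F 328, Se 195, I 295.
So from lowest to highest: B < H < Se < I < F.

B < H < Se < I < F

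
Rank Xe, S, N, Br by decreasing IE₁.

N > Xe > Br > S

N is in period 2, group 15; S is in period 3, group 16; Br is in period 4, group 17; Xe is in period 5, group 18.
Removing the outermost electron gets harder across a period and easier down a group.
A diagonal step moves right (one effect) and down (the opposite effect) at once.
Br > S: period and group pull opposite ways; the across-period shift dominates (1140 vs 1000 kJ/mol).
Xe > Br: the two effects oppose for this pair; the across-period effect wins (1170 vs 1140 kJ/mol).
N > Xe: the two effects oppose for this pair; the down-group effect wins (1402 vs 1170 kJ/mol).
Approximate values (kJ/mol): N 1402, S 1000, Br 1140, Xe 1170.
So from highest to lowest: N > Xe > Br > S.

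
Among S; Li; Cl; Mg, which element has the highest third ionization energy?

Consider each +2 ion: S²⁺ still has 4 valence electrons; Li²⁺ is already 1 electron into the core; Cl²⁺ still has 5 valence electrons; Mg²⁺ is the bare [Ne] core.
Breaking into a closed-shell core is much more expensive than removing a leftover valence electron — Mg and Li have the largest IE_3 here.
Valence configurations: S²⁺ [Ne]3s²3p², Cl²⁺ [Ne]3s²3p³.
Approximate IE_3 values (kJ/mol): S 3357, Li 11815, Cl 3822, Mg 7733.
Hence IE_3: S < Cl < Mg < Li.

Li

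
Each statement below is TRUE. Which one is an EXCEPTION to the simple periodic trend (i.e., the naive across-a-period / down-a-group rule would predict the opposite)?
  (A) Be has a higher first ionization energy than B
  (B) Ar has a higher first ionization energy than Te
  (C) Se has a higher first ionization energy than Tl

The general trend: first ionization energy increases across a period and decreases down a group.
(A) Be (period 2, group 2) vs B (period 2, group 13): the stated order contradicts the simple trend.
(B) Ar (period 3, group 18) vs Te (period 5, group 16): the stated order agrees with the simple trend.
(C) Se (period 4, group 16) vs Tl (period 6, group 13): the stated order agrees with the simple trend.
The exception is (A): removing B's lone 2p electron is easier than breaking Be's filled 2s².

(A)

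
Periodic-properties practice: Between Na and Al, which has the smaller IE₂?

Al

After 1 electron has been removed, what remains? Na⁺ is the bare [Ne] core; Al⁺ still has 2 valence electrons.
Pulling an electron out of a noble-gas core costs far more than removing a remaining valence electron, so Na sits at the high end of IE_2.
Approximate IE_2 values (kJ/mol): Na 4562, Al 1817.
Putting it together, IE_2: Al < Na.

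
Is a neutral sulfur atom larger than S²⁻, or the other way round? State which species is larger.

S²⁻

Forming S²⁻ adds 2 electrons to S. More electron–electron repulsion in the same shell, with unchanged nuclear charge, lets the cloud expand.
An anion is larger than its parent atom: S²⁻ > S.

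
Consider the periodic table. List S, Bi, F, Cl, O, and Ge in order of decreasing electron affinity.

Cl, F, S, O, Ge, Bi

O is in period 2, group 16; F is in period 2, group 17; S is in period 3, group 16; Cl is in period 3, group 17; Ge is in period 4, group 14; Bi is in period 6, group 15.
Adding an electron releases more energy for atoms nearer the top right (short of the noble gases).
Here both period and group differ, so the two effects have to be weighed against each other.
Ge > Bi: period and group pull opposite ways; the down-group shift dominates (119 vs 91 kJ/mol).
O > Ge: relative to Ge, both the across-period and down-group shifts push O's electron affinity up.
S > O: this pair runs against the simple trend — see the exception note.
F > S: both effects reinforce here, so F is clearly the higher of the two.
Cl > F: this pair runs against the simple trend — see the exception note.
Note the exception: S has a higher electron affinity than O, contrary to the simple trend — the compact 2p subshell of O repels the added electron more than S's larger 3p does.
Note the exception: Cl has a higher electron affinity than F, contrary to the simple trend — F's small 2p subshell makes the incoming electron feel strong e⁻–e⁻ repulsion, so Cl actually releases more energy on gaining an electron.
Tabulated electron affinity (kJ/mol): O 141, F 328, S 200, Cl 349, Ge 119, Bi 91.
So from highest to lowest: Cl > F > S > O > Ge > Bi.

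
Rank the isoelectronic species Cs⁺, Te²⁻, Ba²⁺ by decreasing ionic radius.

All of these have 54 electrons, so size is governed by nuclear charge alone: the more protons, the stronger the pull on the same electron cloud, and the smaller the ion.
Nuclear charges: Ba²⁺ (Z=56), Cs⁺ (Z=55), Te²⁻ (Z=52).
Largest to smallest: Te²⁻ > Cs⁺ > Ba²⁺.

Te²⁻, Cs⁺, Ba²⁺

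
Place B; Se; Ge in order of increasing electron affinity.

B < Ge < Se

B is in period 2, group 13; Ge is in period 4, group 14; Se is in period 4, group 16.
Electron affinity generally becomes more exothermic across a period toward the halogens and less exothermic down a group.
These span different periods and groups, so the two trends combine.
Ge > B: period and group pull opposite ways; the across-period shift dominates (119 vs 27 kJ/mol).
Se > Ge: both are in period 4; the period trend gives Se the larger value.
Approximate values (kJ/mol): B 27, Ge 119, Se 195.
So from lowest to highest: B < Ge < Se.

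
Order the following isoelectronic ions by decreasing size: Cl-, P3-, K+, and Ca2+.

All of these have 18 electrons, so size is governed by nuclear charge alone: the more protons, the stronger the pull on the same electron cloud, and the smaller the ion.
Nuclear charges: Ca2+ (Z=20), K+ (Z=19), Cl- (Z=17), P3- (Z=15).
Largest to smallest: P3- > Cl- > K+ > Ca2+.

P3- > Cl- > K+ > Ca2+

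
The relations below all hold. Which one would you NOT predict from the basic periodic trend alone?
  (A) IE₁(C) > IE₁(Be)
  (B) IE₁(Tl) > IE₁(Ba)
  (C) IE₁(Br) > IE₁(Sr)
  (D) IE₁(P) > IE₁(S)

The general trend: first ionisation energy increases across a period and decreases down a group.
(A) C (period 2, group 14) vs Be (period 2, group 2): the stated order agrees with the simple trend.
(B) Tl (period 6, group 13) vs Ba (period 6, group 2): the stated order agrees with the simple trend.
(C) Br (period 4, group 17) vs Sr (period 5, group 2): the stated order agrees with the simple trend.
(D) P (period 3, group 15) vs S (period 3, group 16): the stated order contradicts the simple trend.
The exception is (D): S (3p⁴) ionizes more easily than half-filled P (3p³) because the paired 3p electron in S is pushed out by e⁻–e⁻ repulsion.

(D)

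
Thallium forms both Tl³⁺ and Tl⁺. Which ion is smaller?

Both ions have Z = 81 protons, but Tl³⁺ has lost more electrons, so its remaining electrons feel a larger effective nuclear charge per electron and are pulled in more tightly.
Higher positive charge → smaller ion, so Tl⁺ > Tl³⁺.

Tl³⁺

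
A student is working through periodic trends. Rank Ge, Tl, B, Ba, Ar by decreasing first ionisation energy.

B is in period 2, group 13; Ar is in period 3, group 18; Ge is in period 4, group 14; Ba is in period 6, group 2; Tl is in period 6, group 13.
First ionization energy rises across a period (greater Z_eff holds electrons more tightly) and falls down a group (valence electrons are farther from the nucleus).
Neither a single period nor a single group — weigh both effects.
Tl > Ba: Tl lies to the right of Ba in period 6, so the across-period effect alone puts Tl higher.
Ge > Tl: both effects reinforce here, so Ge is clearly the higher of the two.
B > Ge: the two effects oppose for this pair; the down-group effect wins (801 vs 762 kJ/mol).
Ar > B: period and group pull opposite ways; the across-period shift dominates (1521 vs 801 kJ/mol).
For reference (kJ/mol): B 801, Ar 1521, Ge 762, Ba 503, Tl 589.
So from highest to lowest: Ar > B > Ge > Tl > Ba.

Ar > B > Ge > Tl > Ba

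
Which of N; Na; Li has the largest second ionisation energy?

Li

After 1 electron has been removed, what remains? N⁺ still has 4 valence electrons; Na⁺ is the bare [Ne] core; Li⁺ is the bare [He] core.
Pulling an electron out of a noble-gas core costs far more than removing a remaining valence electron, so Na and Li sit at the high end of IE_2.
The numbers (kJ/mol): N 2856, Na 4562, Li 7298.
So the second ionization energies run N < Na < Li.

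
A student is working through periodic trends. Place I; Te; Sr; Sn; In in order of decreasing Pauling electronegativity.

I, Te, Sn, In, Sr

Sr is in period 5, group 2; In is in period 5, group 13; Sn is in period 5, group 14; Te is in period 5, group 16; I is in period 5, group 17.
Electronegativity increases across a period and decreases down a group, tracking effective nuclear charge and atomic size.
All lie in period 5, so electronegativity increases left to right.
So from highest to lowest: I > Te > Sn > In > Sr.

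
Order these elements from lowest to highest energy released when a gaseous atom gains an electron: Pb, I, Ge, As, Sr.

Sr < Pb < As < Ge < I

Ge is in period 4, group 14; As is in period 4, group 15; Sr is in period 5, group 2; I is in period 5, group 17; Pb is in period 6, group 14.
EA tends to increase across a period and decrease down a group, though the pattern is less regular than for IE or radius.
Neither a single period nor a single group — weigh both effects.
Pb > Sr: period and group pull opposite ways; the across-period shift dominates (35 vs 5 kJ/mol).
As > Pb: both effects reinforce here, so As is clearly the higher of the two.
Ge > As: this pair runs against the simple trend — see the exception note.
I > Ge: the two effects oppose for this pair; the across-period effect wins (295 vs 119 kJ/mol).
Note the exception: Ge has a higher electron affinity than As, contrary to the simple trend — adding an electron to As's half-filled 4p³ is unfavourable, so Ge (4p²) has the more exothermic EA.
For reference (kJ/mol): Ge 119, As 78, Sr 5, I 295, Pb 35.
So from lowest to highest: Sr < Pb < As < Ge < I.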